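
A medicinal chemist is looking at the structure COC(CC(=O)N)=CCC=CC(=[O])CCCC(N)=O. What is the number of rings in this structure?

In SMILES, each pair of matching ring-closure digits denotes one ring-closing bond; the number of such bonds equals the number of independent rings.
Ring-closure bonds here: 0.

0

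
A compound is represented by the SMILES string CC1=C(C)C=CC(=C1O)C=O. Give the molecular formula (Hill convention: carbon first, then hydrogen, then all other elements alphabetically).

Walk through each heavy atom and fill implicit hydrogens from standard valence (C 4, N 3, O 2, S 2, halogen 1):
  atom 1: C, bond orders sum to 1 (valence 4) → 3 H
  atom 2: C, bond orders sum to 4 (valence 4) → 0 H
  atom 3: C, bond orders sum to 4 (valence 4) → 0 H
  atom 4: C, bond orders sum to 1 (valence 4) → 3 H
  atom 5: C, bond orders sum to 3 (valence 4) → 1 H
  atom 6: C, bond orders sum to 3 (valence 4) → 1 H
  atom 7: C, bond orders sum to 4 (valence 4) → 0 H
  atom 8: C, bond orders sum to 4 (valence 4) → 0 H
  atom 9: O, bond orders sum to 1 (valence 2) → 1 H
  atom 10: C, bond orders sum to 3 (valence 4) → 1 H
  atom 11: O, bond orders sum to 2 (valence 2) → 0 H
Totals → C:9, H:10, O:2.
In Hill order: C9H10O2.

C9H10O2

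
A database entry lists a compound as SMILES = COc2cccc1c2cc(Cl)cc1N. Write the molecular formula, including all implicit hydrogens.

C11H10ClNO

Walk through each heavy atom and fill implicit hydrogens from standard valence (C 4, N 3, O 2, S 2, halogen 1); for lowercase aromatic atoms, an aromatic c carries 1 H when it has two neighbours and 0 H with three, and aromatic n carries 0 H:
  atom 1: C, bond orders sum to 1 (valence 4) → 3 H
  atom 2: O, bond orders sum to 2 (valence 2) → 0 H
  atom 3: aromatic c, 3 neighbours → 0 H
  atom 4: aromatic c, 2 neighbours → 1 H
  atom 5: aromatic c, 2 neighbours → 1 H
  atom 6: aromatic c, 2 neighbours → 1 H
  atom 7: aromatic c, 3 neighbours → 0 H
  atom 8: aromatic c, 3 neighbours → 0 H
  atom 9: aromatic c, 2 neighbours → 1 H
  atom 10: aromatic c, 3 neighbours → 0 H
  atom 11: Cl (halogen, monovalent) → 0 H
  atom 12: aromatic c, 2 neighbours → 1 H
  atom 13: aromatic c, 3 neighbours → 0 H
  atom 14: N, bond orders sum to 1 (valence 3) → 2 H
Totals → C:11, H:10, Cl:1, N:1, O:1.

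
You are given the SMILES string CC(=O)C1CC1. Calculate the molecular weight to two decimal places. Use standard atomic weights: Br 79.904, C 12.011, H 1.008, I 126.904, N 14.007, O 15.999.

84.12 g/mol

First, the molecular formula is C5H8O (counting implicit H from valence).
  C: 5 × 12.011 = 60.055
  H: 8 × 1.008 = 8.064
  O: 1 × 15.999 = 15.999
Sum: 5×12.011 + 8×1.008 + 1×15.999 = 84.118 → 84.12 g/mol.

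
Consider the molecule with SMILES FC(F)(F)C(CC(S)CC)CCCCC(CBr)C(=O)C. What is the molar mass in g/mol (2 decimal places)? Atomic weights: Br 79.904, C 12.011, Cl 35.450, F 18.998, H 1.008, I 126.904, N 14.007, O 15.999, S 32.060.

First, the molecular formula is C14H24BrF3OS (counting implicit H from valence).
  Br: 1 × 79.904 = 79.904
  C: 14 × 12.011 = 168.154
  F: 3 × 18.998 = 56.994
  H: 24 × 1.008 = 24.192
  O: 1 × 15.999 = 15.999
  S: 1 × 32.060 = 32.060
Sum: 1×79.904 + 14×12.011 + 3×18.998 + 24×1.008 + 1×15.999 + 1×32.060 = 377.303 → 377.30 g/mol.

377.30 g/mol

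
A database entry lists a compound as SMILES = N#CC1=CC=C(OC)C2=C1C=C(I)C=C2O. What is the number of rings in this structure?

2

In SMILES, each pair of matching ring-closure digits denotes one ring-closing bond; the number of such bonds equals the number of independent rings.
Ring-closure bonds here: 2.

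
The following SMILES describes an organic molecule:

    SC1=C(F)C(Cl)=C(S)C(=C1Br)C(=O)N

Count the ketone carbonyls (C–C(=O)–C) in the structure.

0

Scan the SMILES for the ketone motif — none present.
Groups that are present: 1 amide, 2 thiol.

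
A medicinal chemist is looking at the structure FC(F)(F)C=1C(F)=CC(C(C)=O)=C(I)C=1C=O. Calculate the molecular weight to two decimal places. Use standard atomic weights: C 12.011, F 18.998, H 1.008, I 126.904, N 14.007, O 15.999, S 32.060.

First, the molecular formula is C10H5F4IO2 (counting implicit H from valence).
  C: 10 × 12.011 = 120.110
  F: 4 × 18.998 = 75.992
  H: 5 × 1.008 = 5.040
  I: 1 × 126.904 = 126.904
  O: 2 × 15.999 = 31.998
Sum: 10×12.011 + 4×18.998 + 5×1.008 + 1×126.904 + 2×15.999 = 360.044 → 360.04 g/mol.

360.04 g/mol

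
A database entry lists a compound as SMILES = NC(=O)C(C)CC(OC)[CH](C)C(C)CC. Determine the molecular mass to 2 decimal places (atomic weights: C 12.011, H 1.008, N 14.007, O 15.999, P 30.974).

First, the molecular formula is C12H25NO2 (counting implicit H from valence).
  C: 12 × 12.011 = 144.132
  H: 25 × 1.008 = 25.200
  N: 1 × 14.007 = 14.007
  O: 2 × 15.999 = 31.998
Sum: 12×12.011 + 25×1.008 + 1×14.007 + 2×15.999 = 215.337 → 215.34 g/mol.

215.34 g/mol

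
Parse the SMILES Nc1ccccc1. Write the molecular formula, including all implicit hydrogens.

C6H7N

Walk through each heavy atom and fill implicit hydrogens from standard valence (C 4, N 3, O 2, S 2, halogen 1); for lowercase aromatic atoms, an aromatic c carries 1 H when it has two neighbours and 0 H with three, and aromatic n carries 0 H:
  atom 1: N, bond orders sum to 1 (valence 3) → 2 H
  atom 2: aromatic c, 3 neighbours → 0 H
  atom 3: aromatic c, 2 neighbours → 1 H
  atom 4: aromatic c, 2 neighbours → 1 H
  atom 5: aromatic c, 2 neighbours → 1 H
  atom 6: aromatic c, 2 neighbours → 1 H
  atom 7: aromatic c, 2 neighbours → 1 H
Totals → C:6, H:7, N:1.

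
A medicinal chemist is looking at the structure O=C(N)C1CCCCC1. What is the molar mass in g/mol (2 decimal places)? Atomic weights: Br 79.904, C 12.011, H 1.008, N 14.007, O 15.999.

127.19 g/mol

First, the molecular formula is C7H13NO (counting implicit H from valence).
  C: 7 × 12.011 = 84.077
  H: 13 × 1.008 = 13.104
  N: 1 × 14.007 = 14.007
  O: 1 × 15.999 = 15.999
Sum: 7×12.011 + 13×1.008 + 1×14.007 + 1×15.999 = 127.187 → 127.19 g/mol.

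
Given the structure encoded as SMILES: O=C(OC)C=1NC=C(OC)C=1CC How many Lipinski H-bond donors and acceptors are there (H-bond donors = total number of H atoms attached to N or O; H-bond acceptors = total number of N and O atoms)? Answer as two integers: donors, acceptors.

1, 4

Donors: find every N or O and count the H atoms it carries.
  atom 1 (O): bond orders sum to 2 → 0 H
  atom 3 (O): bond orders sum to 2 → 0 H
  atom 6 (N): bond orders sum to 2 → 1 H
  atom 9 (O): bond orders sum to 2 → 0 H
Lipinski HBD = 1.
Acceptors: N atoms = 1, O atoms = 3 → HBA = 4.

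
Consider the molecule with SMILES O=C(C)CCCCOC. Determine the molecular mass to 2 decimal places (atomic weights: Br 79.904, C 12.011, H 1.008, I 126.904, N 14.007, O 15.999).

First, the molecular formula is C7H14O2 (counting implicit H from valence).
  C: 7 × 12.011 = 84.077
  H: 14 × 1.008 = 14.112
  O: 2 × 15.999 = 31.998
Sum: 7×12.011 + 14×1.008 + 2×15.999 = 130.187 → 130.19 g/mol.

130.19 g/mol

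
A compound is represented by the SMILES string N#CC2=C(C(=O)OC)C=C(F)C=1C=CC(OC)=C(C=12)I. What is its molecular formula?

C14H9FINO3

Walk through each heavy atom and fill implicit hydrogens from standard valence (C 4, N 3, O 2, S 2, halogen 1):
  atom 1: N, bond orders sum to 3 (valence 3) → 0 H
  atom 2: C, bond orders sum to 4 (valence 4) → 0 H
  atom 3: C, bond orders sum to 4 (valence 4) → 0 H
  atom 4: C, bond orders sum to 4 (valence 4) → 0 H
  atom 5: C, bond orders sum to 4 (valence 4) → 0 H
  atom 6: O, bond orders sum to 2 (valence 2) → 0 H
  atom 7: O, bond orders sum to 2 (valence 2) → 0 H
  atom 8: C, bond orders sum to 1 (valence 4) → 3 H
  atom 9: C, bond orders sum to 3 (valence 4) → 1 H
  atom 10: C, bond orders sum to 4 (valence 4) → 0 H
  atom 11: F (halogen, monovalent) → 0 H
  atom 12: C, bond orders sum to 4 (valence 4) → 0 H
  atom 13: C, bond orders sum to 3 (valence 4) → 1 H
  atom 14: C, bond orders sum to 3 (valence 4) → 1 H
  atom 15: C, bond orders sum to 4 (valence 4) → 0 H
  atom 16: O, bond orders sum to 2 (valence 2) → 0 H
  atom 17: C, bond orders sum to 1 (valence 4) → 3 H
  atom 18: C, bond orders sum to 4 (valence 4) → 0 H
  atom 19: C, bond orders sum to 4 (valence 4) → 0 H
  atom 20: I (halogen, monovalent) → 0 H
Totals → C:14, H:9, F:1, I:1, N:1, O:3.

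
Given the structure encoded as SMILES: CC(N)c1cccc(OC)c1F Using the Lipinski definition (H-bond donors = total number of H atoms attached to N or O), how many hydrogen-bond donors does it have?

Donors: find every N or O and count the H atoms it carries.
  atom 3 (N): bond orders sum to 1 → 2 H
  atom 9 (O): bond orders sum to 2 → 0 H
Lipinski HBD = 2.

2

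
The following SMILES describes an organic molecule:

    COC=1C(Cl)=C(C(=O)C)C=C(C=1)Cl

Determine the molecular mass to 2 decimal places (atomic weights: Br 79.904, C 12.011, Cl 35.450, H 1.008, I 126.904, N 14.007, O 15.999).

219.06 g/mol

First, the molecular formula is C9H8Cl2O2 (counting implicit H from valence).
  C: 9 × 12.011 = 108.099
  Cl: 2 × 35.450 = 70.900
  H: 8 × 1.008 = 8.064
  O: 2 × 15.999 = 31.998
Sum: 9×12.011 + 2×35.450 + 8×1.008 + 2×15.999 = 219.061 → 219.06 g/mol.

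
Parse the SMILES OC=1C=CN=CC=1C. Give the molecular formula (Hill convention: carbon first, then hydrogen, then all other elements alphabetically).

Walk through each heavy atom and fill implicit hydrogens from standard valence (C 4, N 3, O 2, S 2, halogen 1):
  atom 1: O, bond orders sum to 1 (valence 2) → 1 H
  atom 2: C, bond orders sum to 4 (valence 4) → 0 H
  atom 3: C, bond orders sum to 3 (valence 4) → 1 H
  atom 4: C, bond orders sum to 3 (valence 4) → 1 H
  atom 5: N, bond orders sum to 3 (valence 3) → 0 H
  atom 6: C, bond orders sum to 3 (valence 4) → 1 H
  atom 7: C, bond orders sum to 4 (valence 4) → 0 H
  atom 8: C, bond orders sum to 1 (valence 4) → 3 H
Totals → C:6, H:7, N:1, O:1.
In Hill order: C6H7NO.

C6H7NO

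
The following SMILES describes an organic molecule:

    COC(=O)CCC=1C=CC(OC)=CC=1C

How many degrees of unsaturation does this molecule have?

5

Molecular formula: C12H16O3.
DoU = (2C + 2 + N − H − X) / 2, where X is the halogen count and O/S are ignored.
    = (2·12 + 2 + 0 − 16 − 0) / 2 = 10 / 2 = 5.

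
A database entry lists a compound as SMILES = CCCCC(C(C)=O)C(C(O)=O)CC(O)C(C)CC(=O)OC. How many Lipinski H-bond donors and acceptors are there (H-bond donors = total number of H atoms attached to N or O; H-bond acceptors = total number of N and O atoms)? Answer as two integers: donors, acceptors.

Donors: find every N or O and count the H atoms it carries.
  atom 8 (O): bond orders sum to 2 → 0 H
  atom 11 (O): bond orders sum to 1 → 1 H
  atom 12 (O): bond orders sum to 2 → 0 H
  atom 15 (O): bond orders sum to 1 → 1 H
  atom 20 (O): bond orders sum to 2 → 0 H
  atom 21 (O): bond orders sum to 2 → 0 H
Lipinski HBD = 2.
Acceptors: N atoms = 0, O atoms = 6 → HBA = 6.

2, 6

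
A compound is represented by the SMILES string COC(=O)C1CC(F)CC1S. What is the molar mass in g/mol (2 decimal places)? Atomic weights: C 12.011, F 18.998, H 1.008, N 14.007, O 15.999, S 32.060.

178.22 g/mol

First, the molecular formula is C7H11FO2S (counting implicit H from valence).
  C: 7 × 12.011 = 84.077
  F: 1 × 18.998 = 18.998
  H: 11 × 1.008 = 11.088
  O: 2 × 15.999 = 31.998
  S: 1 × 32.060 = 32.060
Sum: 7×12.011 + 1×18.998 + 11×1.008 + 2×15.999 + 1×32.060 = 178.221 → 178.22 g/mol.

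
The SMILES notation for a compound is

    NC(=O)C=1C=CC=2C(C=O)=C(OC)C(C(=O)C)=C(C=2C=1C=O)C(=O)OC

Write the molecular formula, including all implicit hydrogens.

C18H15NO7

Walk through each heavy atom and fill implicit hydrogens from standard valence (C 4, N 3, O 2, S 2, halogen 1):
  atom 1: N, bond orders sum to 1 (valence 3) → 2 H
  atom 2: C, bond orders sum to 4 (valence 4) → 0 H
  atom 3: O, bond orders sum to 2 (valence 2) → 0 H
  atom 4: C, bond orders sum to 4 (valence 4) → 0 H
  atom 5: C, bond orders sum to 3 (valence 4) → 1 H
  atom 6: C, bond orders sum to 3 (valence 4) → 1 H
  atom 7: C, bond orders sum to 4 (valence 4) → 0 H
  atom 8: C, bond orders sum to 4 (valence 4) → 0 H
  atom 9: C, bond orders sum to 3 (valence 4) → 1 H
  atom 10: O, bond orders sum to 2 (valence 2) → 0 H
  atom 11: C, bond orders sum to 4 (valence 4) → 0 H
  atom 12: O, bond orders sum to 2 (valence 2) → 0 H
  atom 13: C, bond orders sum to 1 (valence 4) → 3 H
  atom 14: C, bond orders sum to 4 (valence 4) → 0 H
  atom 15: C, bond orders sum to 4 (valence 4) → 0 H
  atom 16: O, bond orders sum to 2 (valence 2) → 0 H
  atom 17: C, bond orders sum to 1 (valence 4) → 3 H
  atom 18: C, bond orders sum to 4 (valence 4) → 0 H
  atom 19: C, bond orders sum to 4 (valence 4) → 0 H
  atom 20: C, bond orders sum to 4 (valence 4) → 0 H
  atom 21: C, bond orders sum to 3 (valence 4) → 1 H
  atom 22: O, bond orders sum to 2 (valence 2) → 0 H
  atom 23: C, bond orders sum to 4 (valence 4) → 0 H
  atom 24: O, bond orders sum to 2 (valence 2) → 0 H
  atom 25: O, bond orders sum to 2 (valence 2) → 0 H
  atom 26: C, bond orders sum to 1 (valence 4) → 3 H
Totals → C:18, H:15, N:1, O:7.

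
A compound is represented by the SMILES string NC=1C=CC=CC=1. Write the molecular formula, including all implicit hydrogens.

C6H7N

Walk through each heavy atom and fill implicit hydrogens from standard valence (C 4, N 3, O 2, S 2, halogen 1):
  atom 1: N, bond orders sum to 1 (valence 3) → 2 H
  atom 2: C, bond orders sum to 4 (valence 4) → 0 H
  atom 3: C, bond orders sum to 3 (valence 4) → 1 H
  atom 4: C, bond orders sum to 3 (valence 4) → 1 H
  atom 5: C, bond orders sum to 3 (valence 4) → 1 H
  atom 6: C, bond orders sum to 3 (valence 4) → 1 H
  atom 7: C, bond orders sum to 3 (valence 4) → 1 H
Totals → C:6, H:7, N:1.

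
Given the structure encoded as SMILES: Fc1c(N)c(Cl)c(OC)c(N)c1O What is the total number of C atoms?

7

Count every carbon token in the SMILES (each C, including those in ring-closure positions and inside branches).
Carbon count: 7.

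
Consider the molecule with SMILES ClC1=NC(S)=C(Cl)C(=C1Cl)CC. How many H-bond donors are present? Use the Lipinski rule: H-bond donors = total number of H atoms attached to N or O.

0

Donors: find every N or O and count the H atoms it carries.
  atom 3 (N): bond orders sum to 3 → 0 H
Lipinski HBD = 0.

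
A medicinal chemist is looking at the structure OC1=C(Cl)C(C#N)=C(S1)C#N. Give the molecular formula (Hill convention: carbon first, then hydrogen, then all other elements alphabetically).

Walk through each heavy atom and fill implicit hydrogens from standard valence (C 4, N 3, O 2, S 2, halogen 1):
  atom 1: O, bond orders sum to 1 (valence 2) → 1 H
  atom 2: C, bond orders sum to 4 (valence 4) → 0 H
  atom 3: C, bond orders sum to 4 (valence 4) → 0 H
  atom 4: Cl (halogen, monovalent) → 0 H
  atom 5: C, bond orders sum to 4 (valence 4) → 0 H
  atom 6: C, bond orders sum to 4 (valence 4) → 0 H
  atom 7: N, bond orders sum to 3 (valence 3) → 0 H
  atom 8: C, bond orders sum to 4 (valence 4) → 0 H
  atom 9: S, bond orders sum to 2 (valence 2) → 0 H
  atom 10: C, bond orders sum to 4 (valence 4) → 0 H
  atom 11: N, bond orders sum to 3 (valence 3) → 0 H
Totals → C:6, H:1, Cl:1, N:2, O:1, S:1.
In Hill order: C6HClN2OS.

C6HClN2OS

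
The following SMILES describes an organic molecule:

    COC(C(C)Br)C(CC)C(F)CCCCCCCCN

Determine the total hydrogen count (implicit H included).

33

Walk through each heavy atom and fill implicit hydrogens from standard valence (C 4, N 3, O 2, S 2, halogen 1):
  atom 1: C, bond orders sum to 1 (valence 4) → 3 H
  atom 2: O, bond orders sum to 2 (valence 2) → 0 H
  atom 3: C, bond orders sum to 3 (valence 4) → 1 H
  atom 4: C, bond orders sum to 3 (valence 4) → 1 H
  atom 5: C, bond orders sum to 1 (valence 4) → 3 H
  atom 6: Br (halogen, monovalent) → 0 H
  atom 7: C, bond orders sum to 3 (valence 4) → 1 H
  atom 8: C, bond orders sum to 2 (valence 4) → 2 H
  atom 9: C, bond orders sum to 1 (valence 4) → 3 H
  atom 10: C, bond orders sum to 3 (valence 4) → 1 H
  atom 11: F (halogen, monovalent) → 0 H
  atom 12: C, bond orders sum to 2 (valence 4) → 2 H
  atom 13: C, bond orders sum to 2 (valence 4) → 2 H
  atom 14: C, bond orders sum to 2 (valence 4) → 2 H
  atom 15: C, bond orders sum to 2 (valence 4) → 2 H
  atom 16: C, bond orders sum to 2 (valence 4) → 2 H
  atom 17: C, bond orders sum to 2 (valence 4) → 2 H
  atom 18: C, bond orders sum to 2 (valence 4) → 2 H
  atom 19: C, bond orders sum to 2 (valence 4) → 2 H
  atom 20: N, bond orders sum to 1 (valence 3) → 2 H
Total hydrogens: 33.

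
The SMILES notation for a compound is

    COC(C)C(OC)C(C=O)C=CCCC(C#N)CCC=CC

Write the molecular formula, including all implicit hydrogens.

Walk through each heavy atom and fill implicit hydrogens from standard valence (C 4, N 3, O 2, S 2, halogen 1):
  atom 1: C, bond orders sum to 1 (valence 4) → 3 H
  atom 2: O, bond orders sum to 2 (valence 2) → 0 H
  atom 3: C, bond orders sum to 3 (valence 4) → 1 H
  atom 4: C, bond orders sum to 1 (valence 4) → 3 H
  atom 5: C, bond orders sum to 3 (valence 4) → 1 H
  atom 6: O, bond orders sum to 2 (valence 2) → 0 H
  atom 7: C, bond orders sum to 1 (valence 4) → 3 H
  atom 8: C, bond orders sum to 3 (valence 4) → 1 H
  atom 9: C, bond orders sum to 3 (valence 4) → 1 H
  atom 10: O, bond orders sum to 2 (valence 2) → 0 H
  atom 11: C, bond orders sum to 3 (valence 4) → 1 H
  atom 12: C, bond orders sum to 3 (valence 4) → 1 H
  atom 13: C, bond orders sum to 2 (valence 4) → 2 H
  atom 14: C, bond orders sum to 2 (valence 4) → 2 H
  atom 15: C, bond orders sum to 3 (valence 4) → 1 H
  atom 16: C, bond orders sum to 4 (valence 4) → 0 H
  atom 17: N, bond orders sum to 3 (valence 3) → 0 H
  atom 18: C, bond orders sum to 2 (valence 4) → 2 H
  atom 19: C, bond orders sum to 2 (valence 4) → 2 H
  atom 20: C, bond orders sum to 3 (valence 4) → 1 H
  atom 21: C, bond orders sum to 3 (valence 4) → 1 H
  atom 22: C, bond orders sum to 1 (valence 4) → 3 H
Totals → C:18, H:29, N:1, O:3.

C18H29NO3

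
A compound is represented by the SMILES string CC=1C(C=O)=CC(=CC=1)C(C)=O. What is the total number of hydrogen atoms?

10

Walk through each heavy atom and fill implicit hydrogens from standard valence (C 4, N 3, O 2, S 2, halogen 1):
  atom 1: C, bond orders sum to 1 (valence 4) → 3 H
  atom 2: C, bond orders sum to 4 (valence 4) → 0 H
  atom 3: C, bond orders sum to 4 (valence 4) → 0 H
  atom 4: C, bond orders sum to 3 (valence 4) → 1 H
  atom 5: O, bond orders sum to 2 (valence 2) → 0 H
  atom 6: C, bond orders sum to 3 (valence 4) → 1 H
  atom 7: C, bond orders sum to 4 (valence 4) → 0 H
  atom 8: C, bond orders sum to 3 (valence 4) → 1 H
  atom 9: C, bond orders sum to 3 (valence 4) → 1 H
  atom 10: C, bond orders sum to 4 (valence 4) → 0 H
  atom 11: C, bond orders sum to 1 (valence 4) → 3 H
  atom 12: O, bond orders sum to 2 (valence 2) → 0 H
Total hydrogens: 10.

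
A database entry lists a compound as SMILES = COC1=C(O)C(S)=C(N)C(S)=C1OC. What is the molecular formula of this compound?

C8H11NO3S2

Walk through each heavy atom and fill implicit hydrogens from standard valence (C 4, N 3, O 2, S 2, halogen 1):
  atom 1: C, bond orders sum to 1 (valence 4) → 3 H
  atom 2: O, bond orders sum to 2 (valence 2) → 0 H
  atom 3: C, bond orders sum to 4 (valence 4) → 0 H
  atom 4: C, bond orders sum to 4 (valence 4) → 0 H
  atom 5: O, bond orders sum to 1 (valence 2) → 1 H
  atom 6: C, bond orders sum to 4 (valence 4) → 0 H
  atom 7: S, bond orders sum to 1 (valence 2) → 1 H
  atom 8: C, bond orders sum to 4 (valence 4) → 0 H
  atom 9: N, bond orders sum to 1 (valence 3) → 2 H
  atom 10: C, bond orders sum to 4 (valence 4) → 0 H
  atom 11: S, bond orders sum to 1 (valence 2) → 1 H
  atom 12: C, bond orders sum to 4 (valence 4) → 0 H
  atom 13: O, bond orders sum to 2 (valence 2) → 0 H
  atom 14: C, bond orders sum to 1 (valence 4) → 3 H
Totals → C:8, H:11, N:1, O:3, S:2.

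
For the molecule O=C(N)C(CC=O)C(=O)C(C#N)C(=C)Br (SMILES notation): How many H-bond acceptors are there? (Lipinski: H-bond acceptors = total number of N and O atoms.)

5

N atoms: 2; O atoms: 3.
Lipinski HBA = 2 + 3 = 5.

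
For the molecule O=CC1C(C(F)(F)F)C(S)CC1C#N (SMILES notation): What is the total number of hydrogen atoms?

8

Walk through each heavy atom and fill implicit hydrogens from standard valence (C 4, N 3, O 2, S 2, halogen 1):
  atom 1: O, bond orders sum to 2 (valence 2) → 0 H
  atom 2: C, bond orders sum to 3 (valence 4) → 1 H
  atom 3: C, bond orders sum to 3 (valence 4) → 1 H
  atom 4: C, bond orders sum to 3 (valence 4) → 1 H
  atom 5: C, bond orders sum to 4 (valence 4) → 0 H
  atom 6: F (halogen, monovalent) → 0 H
  atom 7: F (halogen, monovalent) → 0 H
  atom 8: F (halogen, monovalent) → 0 H
  atom 9: C, bond orders sum to 3 (valence 4) → 1 H
  atom 10: S, bond orders sum to 1 (valence 2) → 1 H
  atom 11: C, bond orders sum to 2 (valence 4) → 2 H
  atom 12: C, bond orders sum to 3 (valence 4) → 1 H
  atom 13: C, bond orders sum to 4 (valence 4) → 0 H
  atom 14: N, bond orders sum to 3 (valence 3) → 0 H
Total hydrogens: 8.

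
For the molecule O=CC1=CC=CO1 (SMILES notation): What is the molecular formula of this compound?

C5H4O2

Walk through each heavy atom and fill implicit hydrogens from standard valence (C 4, N 3, O 2, S 2, halogen 1):
  atom 1: O, bond orders sum to 2 (valence 2) → 0 H
  atom 2: C, bond orders sum to 3 (valence 4) → 1 H
  atom 3: C, bond orders sum to 4 (valence 4) → 0 H
  atom 4: C, bond orders sum to 3 (valence 4) → 1 H
  atom 5: C, bond orders sum to 3 (valence 4) → 1 H
  atom 6: C, bond orders sum to 3 (valence 4) → 1 H
  atom 7: O, bond orders sum to 2 (valence 2) → 0 H
Totals → C:5, H:4, O:2.
In Hill order: C5H4O2.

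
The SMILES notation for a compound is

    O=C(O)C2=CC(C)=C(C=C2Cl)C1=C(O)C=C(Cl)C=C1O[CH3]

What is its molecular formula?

C15H12Cl2O4

Walk through each heavy atom and fill implicit hydrogens from standard valence (C 4, N 3, O 2, S 2, halogen 1):
  atom 1: O, bond orders sum to 2 (valence 2) → 0 H
  atom 2: C, bond orders sum to 4 (valence 4) → 0 H
  atom 3: O, bond orders sum to 1 (valence 2) → 1 H
  atom 4: C, bond orders sum to 4 (valence 4) → 0 H
  atom 5: C, bond orders sum to 3 (valence 4) → 1 H
  atom 6: C, bond orders sum to 4 (valence 4) → 0 H
  atom 7: C, bond orders sum to 1 (valence 4) → 3 H
  atom 8: C, bond orders sum to 4 (valence 4) → 0 H
  atom 9: C, bond orders sum to 3 (valence 4) → 1 H
  atom 10: C, bond orders sum to 4 (valence 4) → 0 H
  atom 11: Cl (halogen, monovalent) → 0 H
  atom 12: C, bond orders sum to 4 (valence 4) → 0 H
  atom 13: C, bond orders sum to 4 (valence 4) → 0 H
  atom 14: O, bond orders sum to 1 (valence 2) → 1 H
  atom 15: C, bond orders sum to 3 (valence 4) → 1 H
  atom 16: C, bond orders sum to 4 (valence 4) → 0 H
  atom 17: Cl (halogen, monovalent) → 0 H
  atom 18: C, bond orders sum to 3 (valence 4) → 1 H
  atom 19: C, bond orders sum to 4 (valence 4) → 0 H
  atom 20: O, bond orders sum to 2 (valence 2) → 0 H
  atom 21: C with explicit H count 3
Totals → C:15, H:12, Cl:2, O:4.
In Hill order: C15H12Cl2O4.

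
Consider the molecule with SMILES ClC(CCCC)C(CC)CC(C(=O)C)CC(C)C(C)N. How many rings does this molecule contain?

0

In SMILES, each pair of matching ring-closure digits denotes one ring-closing bond; the number of such bonds equals the number of independent rings.
Ring-closure bonds here: 0.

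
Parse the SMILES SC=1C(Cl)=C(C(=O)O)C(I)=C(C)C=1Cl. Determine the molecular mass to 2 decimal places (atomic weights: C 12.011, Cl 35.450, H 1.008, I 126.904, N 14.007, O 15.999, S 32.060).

362.99 g/mol

First, the molecular formula is C8H5Cl2IO2S (counting implicit H from valence).
  C: 8 × 12.011 = 96.088
  Cl: 2 × 35.450 = 70.900
  H: 5 × 1.008 = 5.040
  I: 1 × 126.904 = 126.904
  O: 2 × 15.999 = 31.998
  S: 1 × 32.060 = 32.060
Sum: 8×12.011 + 2×35.450 + 5×1.008 + 1×126.904 + 2×15.999 + 1×32.060 = 362.990 → 362.99 g/mol.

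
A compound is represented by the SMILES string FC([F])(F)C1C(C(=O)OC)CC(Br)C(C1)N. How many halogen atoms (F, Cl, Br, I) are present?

Halogen atoms appear at heavy-atom positions 1, 3, 4, 13 (1×Br, 3×F).
Other groups present: 1 ester, 1 primary amine.
Halogen count: 4.

4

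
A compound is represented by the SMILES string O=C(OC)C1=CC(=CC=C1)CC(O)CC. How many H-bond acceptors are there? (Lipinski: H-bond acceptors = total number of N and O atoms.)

3

N atoms: 0; O atoms: 3.
Lipinski HBA = 0 + 3 = 3.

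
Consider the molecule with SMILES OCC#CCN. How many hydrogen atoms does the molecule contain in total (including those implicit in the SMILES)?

Walk through each heavy atom and fill implicit hydrogens from standard valence (C 4, N 3, O 2, S 2, halogen 1):
  atom 1: O, bond orders sum to 1 (valence 2) → 1 H
  atom 2: C, bond orders sum to 2 (valence 4) → 2 H
  atom 3: C, bond orders sum to 4 (valence 4) → 0 H
  atom 4: C, bond orders sum to 4 (valence 4) → 0 H
  atom 5: C, bond orders sum to 2 (valence 4) → 2 H
  atom 6: N, bond orders sum to 1 (valence 3) → 2 H
Total hydrogens: 7.

7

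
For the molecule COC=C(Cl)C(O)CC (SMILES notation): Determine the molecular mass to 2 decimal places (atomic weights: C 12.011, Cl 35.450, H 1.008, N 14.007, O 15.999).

150.60 g/mol

First, the molecular formula is C6H11ClO2 (counting implicit H from valence).
  C: 6 × 12.011 = 72.066
  Cl: 1 × 35.450 = 35.450
  H: 11 × 1.008 = 11.088
  O: 2 × 15.999 = 31.998
Sum: 6×12.011 + 1×35.450 + 11×1.008 + 2×15.999 = 150.602 → 150.60 g/mol.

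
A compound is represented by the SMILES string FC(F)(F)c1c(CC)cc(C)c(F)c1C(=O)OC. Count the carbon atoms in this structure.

12

Count every carbon token in the SMILES (each C, including those in ring-closure positions and inside branches).
Carbon count: 12.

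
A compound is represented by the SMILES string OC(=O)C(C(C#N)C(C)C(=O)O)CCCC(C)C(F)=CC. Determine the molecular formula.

Walk through each heavy atom and fill implicit hydrogens from standard valence (C 4, N 3, O 2, S 2, halogen 1):
  atom 1: O, bond orders sum to 1 (valence 2) → 1 H
  atom 2: C, bond orders sum to 4 (valence 4) → 0 H
  atom 3: O, bond orders sum to 2 (valence 2) → 0 H
  atom 4: C, bond orders sum to 3 (valence 4) → 1 H
  atom 5: C, bond orders sum to 3 (valence 4) → 1 H
  atom 6: C, bond orders sum to 4 (valence 4) → 0 H
  atom 7: N, bond orders sum to 3 (valence 3) → 0 H
  atom 8: C, bond orders sum to 3 (valence 4) → 1 H
  atom 9: C, bond orders sum to 1 (valence 4) → 3 H
  atom 10: C, bond orders sum to 4 (valence 4) → 0 H
  atom 11: O, bond orders sum to 2 (valence 2) → 0 H
  atom 12: O, bond orders sum to 1 (valence 2) → 1 H
  atom 13: C, bond orders sum to 2 (valence 4) → 2 H
  atom 14: C, bond orders sum to 2 (valence 4) → 2 H
  atom 15: C, bond orders sum to 2 (valence 4) → 2 H
  atom 16: C, bond orders sum to 3 (valence 4) → 1 H
  atom 17: C, bond orders sum to 1 (valence 4) → 3 H
  atom 18: C, bond orders sum to 4 (valence 4) → 0 H
  atom 19: F (halogen, monovalent) → 0 H
  atom 20: C, bond orders sum to 3 (valence 4) → 1 H
  atom 21: C, bond orders sum to 1 (valence 4) → 3 H
Totals → C:15, H:22, F:1, N:1, O:4.
In Hill order: C15H22FNO4.

C15H22FNO4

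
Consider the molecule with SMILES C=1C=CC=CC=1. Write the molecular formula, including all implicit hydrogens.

C6H6

Walk through each heavy atom and fill implicit hydrogens from standard valence (C 4, N 3, O 2, S 2, halogen 1):
  atom 1: C, bond orders sum to 3 (valence 4) → 1 H
  atom 2: C, bond orders sum to 3 (valence 4) → 1 H
  atom 3: C, bond orders sum to 3 (valence 4) → 1 H
  atom 4: C, bond orders sum to 3 (valence 4) → 1 H
  atom 5: C, bond orders sum to 3 (valence 4) → 1 H
  atom 6: C, bond orders sum to 3 (valence 4) → 1 H
Totals → C:6, H:6.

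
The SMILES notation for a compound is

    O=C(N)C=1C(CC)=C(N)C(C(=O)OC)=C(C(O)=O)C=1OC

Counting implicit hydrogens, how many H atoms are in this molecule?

16

Walk through each heavy atom and fill implicit hydrogens from standard valence (C 4, N 3, O 2, S 2, halogen 1):
  atom 1: O, bond orders sum to 2 (valence 2) → 0 H
  atom 2: C, bond orders sum to 4 (valence 4) → 0 H
  atom 3: N, bond orders sum to 1 (valence 3) → 2 H
  atom 4: C, bond orders sum to 4 (valence 4) → 0 H
  atom 5: C, bond orders sum to 4 (valence 4) → 0 H
  atom 6: C, bond orders sum to 2 (valence 4) → 2 H
  atom 7: C, bond orders sum to 1 (valence 4) → 3 H
  atom 8: C, bond orders sum to 4 (valence 4) → 0 H
  atom 9: N, bond orders sum to 1 (valence 3) → 2 H
  atom 10: C, bond orders sum to 4 (valence 4) → 0 H
  atom 11: C, bond orders sum to 4 (valence 4) → 0 H
  atom 12: O, bond orders sum to 2 (valence 2) → 0 H
  atom 13: O, bond orders sum to 2 (valence 2) → 0 H
  atom 14: C, bond orders sum to 1 (valence 4) → 3 H
  atom 15: C, bond orders sum to 4 (valence 4) → 0 H
  atom 16: C, bond orders sum to 4 (valence 4) → 0 H
  atom 17: O, bond orders sum to 1 (valence 2) → 1 H
  atom 18: O, bond orders sum to 2 (valence 2) → 0 H
  atom 19: C, bond orders sum to 4 (valence 4) → 0 H
  atom 20: O, bond orders sum to 2 (valence 2) → 0 H
  atom 21: C, bond orders sum to 1 (valence 4) → 3 H
Total hydrogens: 16.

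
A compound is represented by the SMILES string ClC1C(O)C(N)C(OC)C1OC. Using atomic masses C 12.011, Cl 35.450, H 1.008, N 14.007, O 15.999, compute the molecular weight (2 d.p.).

195.64 g/mol

First, the molecular formula is C7H14ClNO3 (counting implicit H from valence).
  C: 7 × 12.011 = 84.077
  Cl: 1 × 35.450 = 35.450
  H: 14 × 1.008 = 14.112
  N: 1 × 14.007 = 14.007
  O: 3 × 15.999 = 47.997
Sum: 7×12.011 + 1×35.450 + 14×1.008 + 1×14.007 + 3×15.999 = 195.643 → 195.64 g/mol.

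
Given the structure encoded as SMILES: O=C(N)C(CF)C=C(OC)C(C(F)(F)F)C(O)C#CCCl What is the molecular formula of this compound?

Walk through each heavy atom and fill implicit hydrogens from standard valence (C 4, N 3, O 2, S 2, halogen 1):
  atom 1: O, bond orders sum to 2 (valence 2) → 0 H
  atom 2: C, bond orders sum to 4 (valence 4) → 0 H
  atom 3: N, bond orders sum to 1 (valence 3) → 2 H
  atom 4: C, bond orders sum to 3 (valence 4) → 1 H
  atom 5: C, bond orders sum to 2 (valence 4) → 2 H
  atom 6: F (halogen, monovalent) → 0 H
  atom 7: C, bond orders sum to 3 (valence 4) → 1 H
  atom 8: C, bond orders sum to 4 (valence 4) → 0 H
  atom 9: O, bond orders sum to 2 (valence 2) → 0 H
  atom 10: C, bond orders sum to 1 (valence 4) → 3 H
  atom 11: C, bond orders sum to 3 (valence 4) → 1 H
  atom 12: C, bond orders sum to 4 (valence 4) → 0 H
  atom 13: F (halogen, monovalent) → 0 H
  atom 14: F (halogen, monovalent) → 0 H
  atom 15: F (halogen, monovalent) → 0 H
  atom 16: C, bond orders sum to 3 (valence 4) → 1 H
  atom 17: O, bond orders sum to 1 (valence 2) → 1 H
  atom 18: C, bond orders sum to 4 (valence 4) → 0 H
  atom 19: C, bond orders sum to 4 (valence 4) → 0 H
  atom 20: C, bond orders sum to 2 (valence 4) → 2 H
  atom 21: Cl (halogen, monovalent) → 0 H
Totals → C:12, H:14, Cl:1, F:4, N:1, O:3.
In Hill order: C12H14ClF4NO3.

C12H14ClF4NO3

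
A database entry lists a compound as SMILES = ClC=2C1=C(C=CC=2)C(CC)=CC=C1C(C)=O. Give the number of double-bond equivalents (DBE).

8

Molecular formula: C14H13ClO.
DoU = (2C + 2 + N − H − X) / 2, where X is the halogen count and O/S are ignored.
    = (2·14 + 2 + 0 − 13 − 1) / 2 = 16 / 2 = 8.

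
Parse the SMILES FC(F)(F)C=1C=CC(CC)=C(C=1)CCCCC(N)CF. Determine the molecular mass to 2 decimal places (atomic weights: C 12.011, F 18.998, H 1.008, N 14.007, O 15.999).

291.33 g/mol

First, the molecular formula is C15H21F4N (counting implicit H from valence).
  C: 15 × 12.011 = 180.165
  F: 4 × 18.998 = 75.992
  H: 21 × 1.008 = 21.168
  N: 1 × 14.007 = 14.007
Sum: 15×12.011 + 4×18.998 + 21×1.008 + 1×14.007 = 291.332 → 291.33 g/mol.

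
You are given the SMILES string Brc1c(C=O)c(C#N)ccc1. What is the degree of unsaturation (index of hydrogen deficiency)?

7

Molecular formula: C8H4BrNO.
DoU = (2C + 2 + N − H − X) / 2, where X is the halogen count and O/S are ignored.
    = (2·8 + 2 + 1 − 4 − 1) / 2 = 14 / 2 = 7.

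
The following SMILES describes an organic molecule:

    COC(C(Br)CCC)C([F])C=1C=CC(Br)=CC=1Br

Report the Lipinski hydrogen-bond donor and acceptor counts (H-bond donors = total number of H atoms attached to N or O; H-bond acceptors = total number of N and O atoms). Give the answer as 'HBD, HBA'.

0, 1

Donors: find every N or O and count the H atoms it carries.
  atom 2 (O): bond orders sum to 2 → 0 H
Lipinski HBD = 0.
Acceptors: N atoms = 0, O atoms = 1 → HBA = 1.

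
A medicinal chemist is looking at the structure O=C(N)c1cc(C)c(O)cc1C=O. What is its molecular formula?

Walk through each heavy atom and fill implicit hydrogens from standard valence (C 4, N 3, O 2, S 2, halogen 1); for lowercase aromatic atoms, an aromatic c carries 1 H when it has two neighbours and 0 H with three, and aromatic n carries 0 H:
  atom 1: O, bond orders sum to 2 (valence 2) → 0 H
  atom 2: C, bond orders sum to 4 (valence 4) → 0 H
  atom 3: N, bond orders sum to 1 (valence 3) → 2 H
  atom 4: aromatic c, 3 neighbours → 0 H
  atom 5: aromatic c, 2 neighbours → 1 H
  atom 6: aromatic c, 3 neighbours → 0 H
  atom 7: C, bond orders sum to 1 (valence 4) → 3 H
  atom 8: aromatic c, 3 neighbours → 0 H
  atom 9: O, bond orders sum to 1 (valence 2) → 1 H
  atom 10: aromatic c, 2 neighbours → 1 H
  atom 11: aromatic c, 3 neighbours → 0 H
  atom 12: C, bond orders sum to 3 (valence 4) → 1 H
  atom 13: O, bond orders sum to 2 (valence 2) → 0 H
Totals → C:9, H:9, N:1, O:3.
In Hill order: C9H9NO3.

C9H9NO3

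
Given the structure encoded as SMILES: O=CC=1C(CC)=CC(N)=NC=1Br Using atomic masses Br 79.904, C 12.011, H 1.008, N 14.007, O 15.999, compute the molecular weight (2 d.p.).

229.08 g/mol

First, the molecular formula is C8H9BrN2O (counting implicit H from valence).
  Br: 1 × 79.904 = 79.904
  C: 8 × 12.011 = 96.088
  H: 9 × 1.008 = 9.072
  N: 2 × 14.007 = 28.014
  O: 1 × 15.999 = 15.999
Sum: 1×79.904 + 8×12.011 + 9×1.008 + 2×14.007 + 1×15.999 = 229.077 → 229.08 g/mol.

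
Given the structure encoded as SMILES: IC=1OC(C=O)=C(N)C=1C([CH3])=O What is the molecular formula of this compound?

C7H6INO3

Walk through each heavy atom and fill implicit hydrogens from standard valence (C 4, N 3, O 2, S 2, halogen 1):
  atom 1: I (halogen, monovalent) → 0 H
  atom 2: C, bond orders sum to 4 (valence 4) → 0 H
  atom 3: O, bond orders sum to 2 (valence 2) → 0 H
  atom 4: C, bond orders sum to 4 (valence 4) → 0 H
  atom 5: C, bond orders sum to 3 (valence 4) → 1 H
  atom 6: O, bond orders sum to 2 (valence 2) → 0 H
  atom 7: C, bond orders sum to 4 (valence 4) → 0 H
  atom 8: N, bond orders sum to 1 (valence 3) → 2 H
  atom 9: C, bond orders sum to 4 (valence 4) → 0 H
  atom 10: C, bond orders sum to 4 (valence 4) → 0 H
  atom 11: C with explicit H count 3
  atom 12: O, bond orders sum to 2 (valence 2) → 0 H
Totals → C:7, H:6, I:1, N:1, O:3.
In Hill order: C7H6INO3.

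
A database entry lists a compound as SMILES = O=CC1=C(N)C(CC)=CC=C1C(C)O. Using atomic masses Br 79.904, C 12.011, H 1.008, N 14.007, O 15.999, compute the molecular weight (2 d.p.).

193.25 g/mol

First, the molecular formula is C11H15NO2 (counting implicit H from valence).
  C: 11 × 12.011 = 132.121
  H: 15 × 1.008 = 15.120
  N: 1 × 14.007 = 14.007
  O: 2 × 15.999 = 31.998
Sum: 11×12.011 + 15×1.008 + 1×14.007 + 2×15.999 = 193.246 → 193.25 g/mol.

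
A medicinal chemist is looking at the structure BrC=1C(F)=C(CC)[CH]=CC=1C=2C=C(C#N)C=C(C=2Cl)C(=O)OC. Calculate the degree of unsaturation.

11

Degree of unsaturation = (number of rings) + (number of π bonds).
Ring closures in the SMILES: 2.
π bonds: 7 double bonds (each 1 DoU), 1 triple bond (each 2 DoU) → 9 DoU from unsaturation.
Total DoU = 2 + 9 = 11.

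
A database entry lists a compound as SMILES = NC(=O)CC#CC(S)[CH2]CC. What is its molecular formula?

Walk through each heavy atom and fill implicit hydrogens from standard valence (C 4, N 3, O 2, S 2, halogen 1):
  atom 1: N, bond orders sum to 1 (valence 3) → 2 H
  atom 2: C, bond orders sum to 4 (valence 4) → 0 H
  atom 3: O, bond orders sum to 2 (valence 2) → 0 H
  atom 4: C, bond orders sum to 2 (valence 4) → 2 H
  atom 5: C, bond orders sum to 4 (valence 4) → 0 H
  atom 6: C, bond orders sum to 4 (valence 4) → 0 H
  atom 7: C, bond orders sum to 3 (valence 4) → 1 H
  atom 8: S, bond orders sum to 1 (valence 2) → 1 H
  atom 9: C with explicit H count 2
  atom 10: C, bond orders sum to 2 (valence 4) → 2 H
  atom 11: C, bond orders sum to 1 (valence 4) → 3 H
Totals → C:8, H:13, N:1, O:1, S:1.

C8H13NOS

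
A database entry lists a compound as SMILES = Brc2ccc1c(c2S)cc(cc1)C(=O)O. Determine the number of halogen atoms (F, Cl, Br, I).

1

Halogen atoms appear at heavy-atom position 1 (1×Br).
Other groups present: 1 carboxylic acid, 1 thiol.
Halogen count: 1.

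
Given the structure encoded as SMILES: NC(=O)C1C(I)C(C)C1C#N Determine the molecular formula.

C7H9IN2O

Walk through each heavy atom and fill implicit hydrogens from standard valence (C 4, N 3, O 2, S 2, halogen 1):
  atom 1: N, bond orders sum to 1 (valence 3) → 2 H
  atom 2: C, bond orders sum to 4 (valence 4) → 0 H
  atom 3: O, bond orders sum to 2 (valence 2) → 0 H
  atom 4: C, bond orders sum to 3 (valence 4) → 1 H
  atom 5: C, bond orders sum to 3 (valence 4) → 1 H
  atom 6: I (halogen, monovalent) → 0 H
  atom 7: C, bond orders sum to 3 (valence 4) → 1 H
  atom 8: C, bond orders sum to 1 (valence 4) → 3 H
  atom 9: C, bond orders sum to 3 (valence 4) → 1 H
  atom 10: C, bond orders sum to 4 (valence 4) → 0 H
  atom 11: N, bond orders sum to 3 (valence 3) → 0 H
Totals → C:7, H:9, I:1, N:2, O:1.
In Hill order: C7H9IN2O.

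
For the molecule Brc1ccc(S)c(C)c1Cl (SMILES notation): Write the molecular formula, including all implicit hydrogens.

Walk through each heavy atom and fill implicit hydrogens from standard valence (C 4, N 3, O 2, S 2, halogen 1); for lowercase aromatic atoms, an aromatic c carries 1 H when it has two neighbours and 0 H with three, and aromatic n carries 0 H:
  atom 1: Br (halogen, monovalent) → 0 H
  atom 2: aromatic c, 3 neighbours → 0 H
  atom 3: aromatic c, 2 neighbours → 1 H
  atom 4: aromatic c, 2 neighbours → 1 H
  atom 5: aromatic c, 3 neighbours → 0 H
  atom 6: S, bond orders sum to 1 (valence 2) → 1 H
  atom 7: aromatic c, 3 neighbours → 0 H
  atom 8: C, bond orders sum to 1 (valence 4) → 3 H
  atom 9: aromatic c, 3 neighbours → 0 H
  atom 10: Cl (halogen, monovalent) → 0 H
Totals → C:7, H:6, Br:1, Cl:1, S:1.

C7H6BrClS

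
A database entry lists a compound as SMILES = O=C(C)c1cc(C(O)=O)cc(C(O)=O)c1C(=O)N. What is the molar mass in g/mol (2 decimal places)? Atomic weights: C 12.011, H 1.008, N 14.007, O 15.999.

First, the molecular formula is C11H9NO6 (counting implicit H from valence).
  C: 11 × 12.011 = 132.121
  H: 9 × 1.008 = 9.072
  N: 1 × 14.007 = 14.007
  O: 6 × 15.999 = 95.994
Sum: 11×12.011 + 9×1.008 + 1×14.007 + 6×15.999 = 251.194 → 251.19 g/mol.

251.19 g/mol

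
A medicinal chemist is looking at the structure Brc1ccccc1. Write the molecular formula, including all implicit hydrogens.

Walk through each heavy atom and fill implicit hydrogens from standard valence (C 4, N 3, O 2, S 2, halogen 1); for lowercase aromatic atoms, an aromatic c carries 1 H when it has two neighbours and 0 H with three, and aromatic n carries 0 H:
  atom 1: Br (halogen, monovalent) → 0 H
  atom 2: aromatic c, 3 neighbours → 0 H
  atom 3: aromatic c, 2 neighbours → 1 H
  atom 4: aromatic c, 2 neighbours → 1 H
  atom 5: aromatic c, 2 neighbours → 1 H
  atom 6: aromatic c, 2 neighbours → 1 H
  atom 7: aromatic c, 2 neighbours → 1 H
Totals → C:6, H:5, Br:1.

C6H5Br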